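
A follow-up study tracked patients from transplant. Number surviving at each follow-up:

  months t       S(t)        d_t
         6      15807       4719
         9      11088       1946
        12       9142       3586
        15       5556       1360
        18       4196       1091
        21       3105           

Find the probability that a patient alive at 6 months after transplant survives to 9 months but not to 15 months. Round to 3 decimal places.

0.350

This is the probability of reaching 9 but not 15, conditional on being alive at 6: (S(9) − S(15)) / S(6).
= (11088 − 5556) / 15807 = 5532 / 15807 = 0.349972.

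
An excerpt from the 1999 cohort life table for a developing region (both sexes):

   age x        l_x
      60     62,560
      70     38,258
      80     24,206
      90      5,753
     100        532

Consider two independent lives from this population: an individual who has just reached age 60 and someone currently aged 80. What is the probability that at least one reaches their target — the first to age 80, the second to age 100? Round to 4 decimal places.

p₁ = l_80/l_60 = 24,206/62,560 = 0.386925; p₂ = l_100/l_80 = 532/24,206 = 0.021978.
P(at least one) = 1 − (1−p₁)(1−p₂) = 1 − 0.613075 × 0.978022 = 0.400399.

0.4004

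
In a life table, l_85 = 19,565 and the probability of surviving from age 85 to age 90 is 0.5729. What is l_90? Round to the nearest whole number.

11209

l_90 = l_85 × p = 19,565 × 0.5729 = 11209.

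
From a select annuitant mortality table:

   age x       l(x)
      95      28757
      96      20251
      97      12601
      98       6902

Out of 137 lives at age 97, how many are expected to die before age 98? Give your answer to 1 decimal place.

The relevant probability is 1 − 6902/12601 = 0.452266.
Expected number = 137 × 0.452266 = 62.0.

62.0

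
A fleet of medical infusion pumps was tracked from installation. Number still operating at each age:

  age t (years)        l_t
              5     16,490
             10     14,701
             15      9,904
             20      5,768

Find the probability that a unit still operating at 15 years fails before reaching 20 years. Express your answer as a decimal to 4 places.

0.4176

P(fail before 20 | operational at 15) = 1 − l_20/l_15 = 1 − 5,768/9,904 = (4,136)/9,904 = 0.417609.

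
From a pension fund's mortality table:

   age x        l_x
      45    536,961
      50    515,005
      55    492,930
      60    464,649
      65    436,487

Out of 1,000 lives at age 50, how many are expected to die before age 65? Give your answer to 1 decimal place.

152.5

The relevant probability is 1 − 436,487/515,005 = 0.152461.
Expected number = 1,000 × 0.152461 = 152.5.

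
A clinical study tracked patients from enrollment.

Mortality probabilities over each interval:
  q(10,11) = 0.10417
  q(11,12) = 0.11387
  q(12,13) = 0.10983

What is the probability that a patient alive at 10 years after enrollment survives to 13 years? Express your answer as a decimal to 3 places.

0.707

Survival from 10 to 13 is the product of surviving each interval: (1 − 0.10417) × (1 − 0.11387) × (1 − 0.10983).
= 0.89583 × 0.88613 × 0.89017 = 0.706636.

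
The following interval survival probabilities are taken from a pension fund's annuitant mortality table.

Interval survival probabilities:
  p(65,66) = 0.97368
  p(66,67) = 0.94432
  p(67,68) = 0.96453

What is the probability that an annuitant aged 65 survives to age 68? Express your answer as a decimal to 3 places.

0.887

Survival from 65 to 68 is the product of surviving each interval: 0.97368 × 0.94432 × 0.96453.
= 0.886852.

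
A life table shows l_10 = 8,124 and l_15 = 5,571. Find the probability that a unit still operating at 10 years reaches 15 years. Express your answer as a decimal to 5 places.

The conditional survival probability is l_15/l_10 = 5,571/8,124 = 0.685746.

0.68575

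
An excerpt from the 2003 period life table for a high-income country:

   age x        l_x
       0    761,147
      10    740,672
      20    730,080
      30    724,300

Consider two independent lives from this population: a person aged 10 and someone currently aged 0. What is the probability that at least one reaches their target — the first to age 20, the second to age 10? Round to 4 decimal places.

0.9996

p₁ = l_20/l_10 = 730,080/740,672 = 0.985699; p₂ = l_10/l_0 = 740,672/761,147 = 0.973100.
P(at least one) = 1 − (1−p₁)(1−p₂) = 1 − 0.014301 × 0.026900 = 0.999615.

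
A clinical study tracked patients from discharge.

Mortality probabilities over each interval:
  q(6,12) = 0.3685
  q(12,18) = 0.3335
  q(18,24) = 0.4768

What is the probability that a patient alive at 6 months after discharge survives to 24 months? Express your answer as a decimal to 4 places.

P(survive 6→24) = (1 − 0.3685) × (1 − 0.3335) × (1 − 0.4768).
= 0.6315 × 0.6665 × 0.5232 = 0.220212.

0.2202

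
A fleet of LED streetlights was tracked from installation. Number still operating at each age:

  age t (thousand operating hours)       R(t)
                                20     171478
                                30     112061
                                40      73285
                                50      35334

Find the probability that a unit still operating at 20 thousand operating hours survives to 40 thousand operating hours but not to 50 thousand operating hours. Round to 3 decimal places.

This is the probability of reaching 40 but not 50, conditional on being operational at 20: (R(40) − R(50)) / R(20).
= (73285 − 35334) / 171478 = 37951 / 171478 = 0.221317.

0.221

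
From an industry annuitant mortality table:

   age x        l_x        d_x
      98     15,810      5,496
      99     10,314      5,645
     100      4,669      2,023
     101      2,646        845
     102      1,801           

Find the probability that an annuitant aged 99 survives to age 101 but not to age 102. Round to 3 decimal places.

We want 2|1q99 = (l_101 − l_102)/l_99.
This is the probability of reaching 101 but not 102, conditional on being alive at 99: (l_101 − l_102) / l_99.
= (2,646 − 1,801) / 10,314 = 845 / 10,314 = 0.081927.

0.082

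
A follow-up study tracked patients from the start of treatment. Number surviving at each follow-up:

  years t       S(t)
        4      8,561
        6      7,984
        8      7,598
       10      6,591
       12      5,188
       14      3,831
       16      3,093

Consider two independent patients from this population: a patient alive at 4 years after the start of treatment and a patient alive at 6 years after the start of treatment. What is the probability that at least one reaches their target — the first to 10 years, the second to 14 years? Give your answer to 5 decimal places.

0.88030

p₁ = S(10)/S(4) = 6,591/8,561 = 0.769887; p₂ = S(14)/S(6) = 3,831/7,984 = 0.479835.
P(at least one) = 1 − (1−p₁)(1−p₂) = 1 − 0.230113 × 0.520165 = 0.880303.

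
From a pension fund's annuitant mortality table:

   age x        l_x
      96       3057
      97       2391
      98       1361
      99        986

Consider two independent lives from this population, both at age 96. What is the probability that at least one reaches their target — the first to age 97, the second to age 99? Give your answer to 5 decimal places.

0.85241

p₁ = l_97/l_96 = 2391/3057 = 0.782139; p₂ = l_99/l_96 = 986/3057 = 0.322538.
P(at least one) = 1 − (1−p₁)(1−p₂) = 1 − 0.217861 × 0.677462 = 0.852407.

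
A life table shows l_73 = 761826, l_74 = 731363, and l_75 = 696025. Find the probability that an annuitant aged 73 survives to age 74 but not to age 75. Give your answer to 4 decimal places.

0.0464

We want 1|1q73 = (l_74 − l_75)/l_73.
This is the probability of reaching 74 but not 75, conditional on being alive at 73: (l_74 − l_75) / l_73.
= (731363 − 696025) / 761826 = 35338 / 761826 = 0.046386.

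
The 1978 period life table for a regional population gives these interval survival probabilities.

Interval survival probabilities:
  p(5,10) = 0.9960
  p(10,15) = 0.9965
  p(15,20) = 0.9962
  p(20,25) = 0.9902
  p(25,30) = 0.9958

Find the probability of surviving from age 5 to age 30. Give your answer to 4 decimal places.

0.9749

Chaining the interval survival probabilities: 0.9960 × 0.9965 × 0.9962 × 0.9902 × 0.9958.
= 0.974941.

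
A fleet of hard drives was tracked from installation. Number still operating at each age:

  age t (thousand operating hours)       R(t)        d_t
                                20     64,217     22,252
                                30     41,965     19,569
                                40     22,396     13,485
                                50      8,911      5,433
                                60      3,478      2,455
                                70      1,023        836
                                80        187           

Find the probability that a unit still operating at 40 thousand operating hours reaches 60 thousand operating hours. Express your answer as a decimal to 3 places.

The conditional survival probability is R(60)/R(40) = 3,478/22,396 = 0.155296.

0.155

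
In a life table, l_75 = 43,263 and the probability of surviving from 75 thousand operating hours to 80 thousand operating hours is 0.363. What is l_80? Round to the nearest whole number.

15704

l_80 = l_75 × p = 43,263 × 0.363 = 15704.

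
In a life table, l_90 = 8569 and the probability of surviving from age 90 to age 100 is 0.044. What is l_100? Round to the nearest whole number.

377

l_100 = l_90 × p = 8569 × 0.044 = 377.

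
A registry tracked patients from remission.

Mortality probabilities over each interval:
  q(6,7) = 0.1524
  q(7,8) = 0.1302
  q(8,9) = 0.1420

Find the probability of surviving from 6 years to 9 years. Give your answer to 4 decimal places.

0.6326

P(survive 6→9) = (1 − 0.1524) × (1 − 0.1302) × (1 − 0.1420).
= 0.8476 × 0.8698 × 0.8580 = 0.632554.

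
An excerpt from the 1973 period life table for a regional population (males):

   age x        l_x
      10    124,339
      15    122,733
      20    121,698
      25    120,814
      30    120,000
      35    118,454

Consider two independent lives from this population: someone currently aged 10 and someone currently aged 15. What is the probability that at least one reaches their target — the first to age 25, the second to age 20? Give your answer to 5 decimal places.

p₁ = l_25/l_10 = 120,814/124,339 = 0.971650; p₂ = l_20/l_15 = 121,698/122,733 = 0.991567.
P(at least one) = 1 − (1−p₁)(1−p₂) = 1 − 0.028350 × 0.008433 = 0.999761.

0.99976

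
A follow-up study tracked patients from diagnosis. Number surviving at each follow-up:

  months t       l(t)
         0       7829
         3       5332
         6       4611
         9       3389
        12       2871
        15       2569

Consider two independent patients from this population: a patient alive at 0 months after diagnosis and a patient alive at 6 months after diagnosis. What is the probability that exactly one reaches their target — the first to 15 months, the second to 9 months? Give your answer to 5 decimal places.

p₁ = l(15)/l(0) = 2569/7829 = 0.328139; p₂ = l(9)/l(6) = 3389/4611 = 0.734982.
P(exactly one) = p₁(1−p₂) + (1−p₁)p₂ = 0.086963 + 0.493806 = 0.580768.

0.58077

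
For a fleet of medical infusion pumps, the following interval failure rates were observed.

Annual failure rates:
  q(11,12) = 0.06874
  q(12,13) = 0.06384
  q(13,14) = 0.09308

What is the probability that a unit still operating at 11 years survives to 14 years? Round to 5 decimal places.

Chaining the interval survival probabilities: (1 − 0.06874) × (1 − 0.06384) × (1 − 0.09308).
= 0.93126 × 0.93616 × 0.90692 = 0.790660.

0.79066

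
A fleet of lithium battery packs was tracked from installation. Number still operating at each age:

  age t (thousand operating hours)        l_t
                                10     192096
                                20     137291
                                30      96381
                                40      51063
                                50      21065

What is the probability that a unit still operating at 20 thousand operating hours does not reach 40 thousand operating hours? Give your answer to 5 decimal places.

0.62807

P(fail before 40 | operational at 20) = 1 − l_40/l_20 = 1 − 51063/137291 = (86228)/137291 = 0.628067.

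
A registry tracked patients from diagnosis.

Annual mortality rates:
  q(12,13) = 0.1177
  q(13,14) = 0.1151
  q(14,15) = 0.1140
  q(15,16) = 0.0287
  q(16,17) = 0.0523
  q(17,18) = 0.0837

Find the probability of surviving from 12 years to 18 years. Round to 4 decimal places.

0.5835

Chaining the interval survival probabilities: (1 − 0.1177) × (1 − 0.1151) × (1 − 0.1140) × (1 − 0.0287) × (1 − 0.0523) × (1 − 0.0837).
= 0.8823 × 0.8849 × 0.8860 × 0.9713 × 0.9477 × 0.9163 = 0.583453.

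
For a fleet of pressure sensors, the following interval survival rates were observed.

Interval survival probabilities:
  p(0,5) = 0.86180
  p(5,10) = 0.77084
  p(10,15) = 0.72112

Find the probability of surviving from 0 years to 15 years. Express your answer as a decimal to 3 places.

P(survive 0→15) = 0.86180 × 0.77084 × 0.72112.
= 0.479047.

0.479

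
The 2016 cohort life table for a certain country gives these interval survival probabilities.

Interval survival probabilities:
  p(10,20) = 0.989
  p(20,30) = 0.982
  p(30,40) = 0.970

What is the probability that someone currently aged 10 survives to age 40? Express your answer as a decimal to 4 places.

Survival from 10 to 40 is the product of surviving each interval: 0.989 × 0.982 × 0.970.
= 0.942062.

0.9421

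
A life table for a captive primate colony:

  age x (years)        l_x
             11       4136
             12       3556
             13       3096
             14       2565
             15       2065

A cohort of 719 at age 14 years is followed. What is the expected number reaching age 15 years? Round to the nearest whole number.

579

The relevant probability is 2065/2565 = 0.805068.
Expected number = 719 × 0.805068 = 579.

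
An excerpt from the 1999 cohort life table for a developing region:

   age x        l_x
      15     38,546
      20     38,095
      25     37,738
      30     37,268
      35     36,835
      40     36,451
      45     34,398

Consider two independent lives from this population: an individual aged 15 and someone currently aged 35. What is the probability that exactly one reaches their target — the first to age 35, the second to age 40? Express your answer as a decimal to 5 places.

p₁ = l_35/l_15 = 36,835/38,546 = 0.955611; p₂ = l_40/l_35 = 36,451/36,835 = 0.989575.
P(exactly one) = p₁(1−p₂) + (1−p₁)p₂ = 0.009962 + 0.043926 = 0.053888.

0.05389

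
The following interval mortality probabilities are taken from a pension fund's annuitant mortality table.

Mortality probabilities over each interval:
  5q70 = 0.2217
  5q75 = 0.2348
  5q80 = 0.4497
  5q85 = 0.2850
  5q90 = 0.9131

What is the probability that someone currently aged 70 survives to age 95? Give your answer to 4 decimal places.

0.0204

Chaining the interval survival probabilities: (1 − 0.2217) × (1 − 0.2348) × (1 − 0.4497) × (1 − 0.2850) × (1 − 0.9131).
= 0.7783 × 0.7652 × 0.5503 × 0.7150 × 0.0869 = 0.020363.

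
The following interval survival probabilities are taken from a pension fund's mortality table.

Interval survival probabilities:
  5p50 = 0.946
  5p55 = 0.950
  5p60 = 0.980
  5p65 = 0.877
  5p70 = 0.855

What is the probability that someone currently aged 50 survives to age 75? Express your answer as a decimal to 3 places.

Chaining the interval survival probabilities: 0.946 × 0.950 × 0.980 × 0.877 × 0.855.
= 0.660399.

0.660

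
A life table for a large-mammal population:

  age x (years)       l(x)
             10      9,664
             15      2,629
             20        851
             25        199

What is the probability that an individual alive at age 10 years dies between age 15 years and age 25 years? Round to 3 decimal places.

This is the probability of reaching 15 but not 25, conditional on being alive at 10: (l(15) − l(25)) / l(10).
= (2,629 − 199) / 9,664 = 2,430 / 9,664 = 0.251449.

0.251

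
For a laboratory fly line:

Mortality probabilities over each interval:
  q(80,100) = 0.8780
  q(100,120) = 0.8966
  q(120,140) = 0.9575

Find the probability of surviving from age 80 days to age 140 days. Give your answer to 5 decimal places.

Survival from 80 to 140 is the product of surviving each interval: (1 − 0.8780) × (1 − 0.8966) × (1 − 0.9575).
= 0.1220 × 0.1034 × 0.0425 = 0.000536.

0.00054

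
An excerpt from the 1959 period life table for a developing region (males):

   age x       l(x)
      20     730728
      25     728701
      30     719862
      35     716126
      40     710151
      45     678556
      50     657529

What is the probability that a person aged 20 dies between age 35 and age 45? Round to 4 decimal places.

0.0514

This is the probability of reaching 35 but not 45, conditional on being alive at 20: (l(35) − l(45)) / l(20).
= (716126 − 678556) / 730728 = 37570 / 730728 = 0.051414.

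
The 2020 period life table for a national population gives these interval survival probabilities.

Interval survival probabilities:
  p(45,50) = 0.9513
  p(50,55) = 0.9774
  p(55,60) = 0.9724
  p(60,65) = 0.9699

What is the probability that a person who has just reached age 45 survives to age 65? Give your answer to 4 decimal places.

Chaining the interval survival probabilities: 0.9513 × 0.9774 × 0.9724 × 0.9699.
= 0.876924.

0.8769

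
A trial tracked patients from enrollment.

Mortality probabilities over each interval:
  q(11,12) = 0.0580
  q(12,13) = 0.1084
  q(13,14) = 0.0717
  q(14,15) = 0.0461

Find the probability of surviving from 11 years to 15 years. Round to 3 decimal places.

0.744

P(survive 11→15) = (1 − 0.0580) × (1 − 0.1084) × (1 − 0.0717) × (1 − 0.0461).
= 0.9420 × 0.8916 × 0.9283 × 0.9539 = 0.743725.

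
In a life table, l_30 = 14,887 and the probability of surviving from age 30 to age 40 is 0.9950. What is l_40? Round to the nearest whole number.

l_40 = l_30 × p = 14,887 × 0.9950 = 14813.

14813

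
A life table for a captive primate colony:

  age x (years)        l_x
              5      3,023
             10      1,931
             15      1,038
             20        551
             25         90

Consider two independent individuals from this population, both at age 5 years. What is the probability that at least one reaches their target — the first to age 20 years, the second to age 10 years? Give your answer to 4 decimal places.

p₁ = l_20/l_5 = 551/3,023 = 0.182269; p₂ = l_10/l_5 = 1,931/3,023 = 0.638769.
P(at least one) = 1 − (1−p₁)(1−p₂) = 1 − 0.817731 × 0.361231 = 0.704610.

0.7046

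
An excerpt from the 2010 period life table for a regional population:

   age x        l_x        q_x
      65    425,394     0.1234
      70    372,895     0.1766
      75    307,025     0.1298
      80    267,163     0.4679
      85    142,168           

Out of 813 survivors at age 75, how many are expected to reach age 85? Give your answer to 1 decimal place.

376.5

The relevant probability is 142,168/307,025 = 0.463050.
Expected number = 813 × 0.463050 = 376.5.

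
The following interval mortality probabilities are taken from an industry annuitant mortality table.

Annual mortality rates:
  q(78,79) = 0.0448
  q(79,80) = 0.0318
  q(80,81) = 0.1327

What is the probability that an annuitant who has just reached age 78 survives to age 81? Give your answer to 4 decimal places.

0.8021

Chaining the interval survival probabilities: (1 − 0.0448) × (1 − 0.0318) × (1 − 0.1327).
= 0.9552 × 0.9682 × 0.8673 = 0.802100.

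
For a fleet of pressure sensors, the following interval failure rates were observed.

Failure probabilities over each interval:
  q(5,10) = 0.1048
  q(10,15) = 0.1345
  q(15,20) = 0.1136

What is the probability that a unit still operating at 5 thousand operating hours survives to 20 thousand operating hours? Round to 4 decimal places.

0.6868

Survival from 5 to 20 is the product of surviving each interval: (1 − 0.1048) × (1 − 0.1345) × (1 − 0.1136).
= 0.8952 × 0.8655 × 0.8864 = 0.686779.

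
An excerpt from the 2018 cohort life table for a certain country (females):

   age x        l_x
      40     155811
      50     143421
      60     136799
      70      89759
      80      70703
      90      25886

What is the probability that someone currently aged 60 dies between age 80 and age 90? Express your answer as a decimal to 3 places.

0.328

We want 20|10q60 = (l_80 − l_90)/l_60.
This is the probability of reaching 80 but not 90, conditional on being alive at 60: (l_80 − l_90) / l_60.
= (70703 − 25886) / 136799 = 44817 / 136799 = 0.327612.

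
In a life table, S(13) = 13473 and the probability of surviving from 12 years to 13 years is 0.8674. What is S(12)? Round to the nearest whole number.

S(12) = S(13) / p = 13473 / 0.8674 = 15533.

15533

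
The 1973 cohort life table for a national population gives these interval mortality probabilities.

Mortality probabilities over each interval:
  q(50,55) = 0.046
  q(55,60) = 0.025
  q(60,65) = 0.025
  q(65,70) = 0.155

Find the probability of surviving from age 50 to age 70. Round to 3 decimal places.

Survival from 50 to 70 is the product of surviving each interval: (1 − 0.046) × (1 − 0.025) × (1 − 0.025) × (1 − 0.155).
= 0.954 × 0.975 × 0.975 × 0.845 = 0.766327.

0.766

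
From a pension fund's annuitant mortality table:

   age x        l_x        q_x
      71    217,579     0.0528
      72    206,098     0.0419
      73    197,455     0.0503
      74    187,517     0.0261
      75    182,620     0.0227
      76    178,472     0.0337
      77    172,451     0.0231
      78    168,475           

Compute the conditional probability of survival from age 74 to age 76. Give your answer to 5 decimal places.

0.95176

We want 2p74 = l_76/l_74.
The conditional survival probability is l_76/l_74 = 178,472/187,517 = 0.951764.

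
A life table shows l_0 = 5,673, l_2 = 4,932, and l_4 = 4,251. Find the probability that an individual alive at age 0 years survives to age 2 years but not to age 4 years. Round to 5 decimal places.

0.12004

This is the probability of reaching 2 but not 4, conditional on being alive at 0: (l_2 − l_4) / l_0.
= (4,932 − 4,251) / 5,673 = 681 / 5,673 = 0.120042.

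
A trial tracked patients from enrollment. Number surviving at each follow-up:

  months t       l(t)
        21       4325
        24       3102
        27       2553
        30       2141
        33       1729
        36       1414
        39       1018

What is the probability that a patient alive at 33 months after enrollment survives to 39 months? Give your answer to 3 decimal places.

0.589

The conditional survival probability is l(39)/l(33) = 1018/1729 = 0.588780.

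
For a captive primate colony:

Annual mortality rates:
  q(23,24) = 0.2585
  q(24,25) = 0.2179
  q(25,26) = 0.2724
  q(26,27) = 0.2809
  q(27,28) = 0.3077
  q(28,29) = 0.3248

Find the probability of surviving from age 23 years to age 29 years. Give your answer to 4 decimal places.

0.1418

Survival from 23 to 29 is the product of surviving each interval: (1 − 0.2585) × (1 − 0.2179) × (1 − 0.2724) × (1 − 0.2809) × (1 − 0.3077) × (1 − 0.3248).
= 0.7415 × 0.7821 × 0.7276 × 0.7191 × 0.6923 × 0.6752 = 0.141835.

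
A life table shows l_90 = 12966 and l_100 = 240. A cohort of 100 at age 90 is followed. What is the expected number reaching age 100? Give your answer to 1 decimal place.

The relevant probability is 240/12966 = 0.018510.
Expected number = 100 × 0.018510 = 1.9.

1.9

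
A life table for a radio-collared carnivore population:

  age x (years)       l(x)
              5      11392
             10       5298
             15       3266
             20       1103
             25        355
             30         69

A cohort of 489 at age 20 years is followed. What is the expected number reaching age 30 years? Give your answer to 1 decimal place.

30.6

The relevant probability is 69/1103 = 0.062557.
Expected number = 489 × 0.062557 = 30.6.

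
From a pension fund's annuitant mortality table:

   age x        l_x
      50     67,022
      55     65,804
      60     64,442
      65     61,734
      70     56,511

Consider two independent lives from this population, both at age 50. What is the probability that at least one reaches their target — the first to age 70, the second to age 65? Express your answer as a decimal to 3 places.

0.988

p₁ = l_70/l_50 = 56,511/67,022 = 0.843171; p₂ = l_65/l_50 = 61,734/67,022 = 0.921101.
P(at least one) = 1 − (1−p₁)(1−p₂) = 1 − 0.156829 × 0.078899 = 0.987626.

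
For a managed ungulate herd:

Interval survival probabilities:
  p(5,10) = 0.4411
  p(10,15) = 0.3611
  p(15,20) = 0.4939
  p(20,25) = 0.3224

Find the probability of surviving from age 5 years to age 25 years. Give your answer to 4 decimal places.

Survival from 5 to 25 is the product of surviving each interval: 0.4411 × 0.3611 × 0.4939 × 0.3224.
= 0.025363.

0.0254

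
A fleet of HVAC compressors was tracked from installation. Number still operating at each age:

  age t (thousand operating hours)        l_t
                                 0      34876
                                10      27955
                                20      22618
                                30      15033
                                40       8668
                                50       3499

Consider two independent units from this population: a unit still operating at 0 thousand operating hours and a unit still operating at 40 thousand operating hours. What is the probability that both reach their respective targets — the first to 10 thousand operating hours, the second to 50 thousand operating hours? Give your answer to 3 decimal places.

p₁ = l_10/l_0 = 27955/34876 = 0.801554; p₂ = l_50/l_40 = 3499/8668 = 0.403669.
P(both) = p₁ × p₂ = 0.801554 × 0.403669 = 0.323563.

0.324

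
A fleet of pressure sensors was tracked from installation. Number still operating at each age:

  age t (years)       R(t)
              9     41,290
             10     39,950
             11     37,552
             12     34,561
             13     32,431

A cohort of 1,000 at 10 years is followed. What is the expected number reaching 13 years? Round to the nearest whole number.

The relevant probability is 32,431/39,950 = 0.811790.
Expected number = 1,000 × 0.811790 = 812.

812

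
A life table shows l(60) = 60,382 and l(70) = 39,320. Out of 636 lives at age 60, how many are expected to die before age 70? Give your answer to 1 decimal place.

221.8

The relevant probability is 1 − 39,320/60,382 = 0.348813.
Expected number = 636 × 0.348813 = 221.8.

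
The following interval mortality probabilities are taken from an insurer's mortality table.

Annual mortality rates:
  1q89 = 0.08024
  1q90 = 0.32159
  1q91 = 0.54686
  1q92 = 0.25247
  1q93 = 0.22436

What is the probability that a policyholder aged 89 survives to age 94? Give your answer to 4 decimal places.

0.1639

5p89 = (1 − 0.08024) × (1 − 0.32159) × (1 − 0.54686) × (1 − 0.25247) × (1 − 0.22436).
= 0.91976 × 0.67841 × 0.45314 × 0.74753 × 0.77564 = 0.163941.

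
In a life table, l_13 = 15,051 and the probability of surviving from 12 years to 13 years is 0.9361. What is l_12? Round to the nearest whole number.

l_12 = l_13 / p = 15,051 / 0.9361 = 16078.

16078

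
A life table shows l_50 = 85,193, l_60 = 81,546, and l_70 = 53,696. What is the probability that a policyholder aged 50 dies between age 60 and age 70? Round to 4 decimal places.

We want 10|10q50 = (l_60 − l_70)/l_50.
This is the probability of reaching 60 but not 70, conditional on being alive at 50: (l_60 − l_70) / l_50.
= (81,546 − 53,696) / 85,193 = 27,850 / 85,193 = 0.326905.

0.3269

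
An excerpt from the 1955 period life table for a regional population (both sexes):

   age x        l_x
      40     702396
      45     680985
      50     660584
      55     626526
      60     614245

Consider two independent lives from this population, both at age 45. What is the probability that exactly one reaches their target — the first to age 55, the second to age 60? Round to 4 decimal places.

0.1623

p₁ = l_55/l_45 = 626526/680985 = 0.920029; p₂ = l_60/l_45 = 614245/680985 = 0.901995.
P(exactly one) = p₁(1−p₂) + (1−p₁)p₂ = 0.090167 + 0.072133 = 0.162301.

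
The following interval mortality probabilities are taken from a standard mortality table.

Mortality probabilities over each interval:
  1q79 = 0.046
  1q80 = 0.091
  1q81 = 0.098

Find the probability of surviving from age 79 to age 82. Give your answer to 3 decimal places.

Chaining the interval survival probabilities: (1 − 0.046) × (1 − 0.091) × (1 − 0.098).
= 0.954 × 0.909 × 0.902 = 0.782202.

0.782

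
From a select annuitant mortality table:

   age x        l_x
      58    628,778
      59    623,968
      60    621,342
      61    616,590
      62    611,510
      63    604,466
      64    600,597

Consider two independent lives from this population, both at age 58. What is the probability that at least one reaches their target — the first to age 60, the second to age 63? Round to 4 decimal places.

0.9995

p₁ = l_60/l_58 = 621,342/628,778 = 0.988174; p₂ = l_63/l_58 = 604,466/628,778 = 0.961335.
P(at least one) = 1 − (1−p₁)(1−p₂) = 1 − 0.011826 × 0.038665 = 0.999543.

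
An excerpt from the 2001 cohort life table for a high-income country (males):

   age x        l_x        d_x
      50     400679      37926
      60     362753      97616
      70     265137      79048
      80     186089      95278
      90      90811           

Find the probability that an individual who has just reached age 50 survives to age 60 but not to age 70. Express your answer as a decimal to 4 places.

0.2436

We want 10|10q50 = (l_60 − l_70)/l_50.
This is the probability of reaching 60 but not 70, conditional on being alive at 50: (l_60 − l_70) / l_50.
= (362753 − 265137) / 400679 = 97616 / 400679 = 0.243626.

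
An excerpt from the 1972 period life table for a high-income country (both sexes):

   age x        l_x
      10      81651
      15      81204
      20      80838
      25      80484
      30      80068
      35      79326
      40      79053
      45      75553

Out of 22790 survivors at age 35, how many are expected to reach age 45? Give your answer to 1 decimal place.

The relevant probability is 75553/79326 = 0.952437.
Expected number = 22790 × 0.952437 = 21706.0.

21706.0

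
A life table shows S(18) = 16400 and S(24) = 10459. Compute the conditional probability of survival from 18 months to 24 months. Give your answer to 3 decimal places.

The conditional survival probability is S(24)/S(18) = 10459/16400 = 0.637744.

0.638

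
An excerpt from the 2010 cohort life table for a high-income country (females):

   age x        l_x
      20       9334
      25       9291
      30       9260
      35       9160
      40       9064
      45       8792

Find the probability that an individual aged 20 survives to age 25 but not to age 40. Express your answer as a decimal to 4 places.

This is the probability of reaching 25 but not 40, conditional on being alive at 20: (l_25 − l_40) / l_20.
= (9291 − 9064) / 9334 = 227 / 9334 = 0.024320.

0.0243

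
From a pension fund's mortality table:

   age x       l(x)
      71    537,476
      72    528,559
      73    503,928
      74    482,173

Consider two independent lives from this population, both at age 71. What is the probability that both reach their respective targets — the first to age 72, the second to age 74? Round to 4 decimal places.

p₁ = l(72)/l(71) = 528,559/537,476 = 0.983409; p₂ = l(74)/l(71) = 482,173/537,476 = 0.897106.
P(both) = p₁ × p₂ = 0.983409 × 0.897106 = 0.882222.

0.8822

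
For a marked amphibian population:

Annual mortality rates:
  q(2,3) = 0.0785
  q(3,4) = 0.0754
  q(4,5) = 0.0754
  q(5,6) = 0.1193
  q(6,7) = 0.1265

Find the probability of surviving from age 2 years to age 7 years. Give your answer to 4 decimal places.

0.6060

The overall survival probability is (1 − 0.0785) × (1 − 0.0754) × (1 − 0.0754) × (1 − 0.1193) × (1 − 0.1265).
= 0.9215 × 0.9246 × 0.9246 × 0.8807 × 0.8735 = 0.606030.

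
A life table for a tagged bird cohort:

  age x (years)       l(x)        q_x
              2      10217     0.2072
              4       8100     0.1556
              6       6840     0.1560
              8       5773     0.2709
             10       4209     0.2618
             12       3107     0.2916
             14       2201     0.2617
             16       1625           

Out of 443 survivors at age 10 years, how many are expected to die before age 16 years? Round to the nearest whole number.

272

The relevant probability is 1 − 1625/4209 = 0.613923.
Expected number = 443 × 0.613923 = 272.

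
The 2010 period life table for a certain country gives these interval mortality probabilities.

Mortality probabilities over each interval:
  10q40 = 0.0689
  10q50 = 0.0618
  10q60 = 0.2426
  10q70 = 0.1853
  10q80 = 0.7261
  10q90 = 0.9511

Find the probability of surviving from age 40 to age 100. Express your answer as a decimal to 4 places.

60p40 = (1 − 0.0689) × (1 − 0.0618) × (1 − 0.2426) × (1 − 0.1853) × (1 − 0.7261) × (1 − 0.9511).
= 0.9311 × 0.9382 × 0.7574 × 0.8147 × 0.2739 × 0.0489 = 0.007220.

0.0072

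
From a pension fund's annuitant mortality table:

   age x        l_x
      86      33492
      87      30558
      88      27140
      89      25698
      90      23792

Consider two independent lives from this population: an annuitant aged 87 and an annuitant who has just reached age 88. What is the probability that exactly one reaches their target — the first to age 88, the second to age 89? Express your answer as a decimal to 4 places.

p₁ = l_88/l_87 = 27140/30558 = 0.888147; p₂ = l_89/l_88 = 25698/27140 = 0.946868.
P(exactly one) = p₁(1−p₂) + (1−p₁)p₂ = 0.047189 + 0.105910 = 0.153099.

0.1531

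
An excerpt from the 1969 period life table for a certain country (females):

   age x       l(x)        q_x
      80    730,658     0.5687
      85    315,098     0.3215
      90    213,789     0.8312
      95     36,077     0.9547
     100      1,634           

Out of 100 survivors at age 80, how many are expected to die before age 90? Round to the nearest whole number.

71

The relevant probability is 1 − 213,789/730,658 = 0.707402.
Expected number = 100 × 0.707402 = 71.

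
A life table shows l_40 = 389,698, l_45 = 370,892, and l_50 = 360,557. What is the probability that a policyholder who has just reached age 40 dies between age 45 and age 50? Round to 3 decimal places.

0.027

We want 5|5q40 = (l_45 − l_50)/l_40.
This is the probability of reaching 45 but not 50, conditional on being alive at 40: (l_45 − l_50) / l_40.
= (370,892 − 360,557) / 389,698 = 10,335 / 389,698 = 0.026521.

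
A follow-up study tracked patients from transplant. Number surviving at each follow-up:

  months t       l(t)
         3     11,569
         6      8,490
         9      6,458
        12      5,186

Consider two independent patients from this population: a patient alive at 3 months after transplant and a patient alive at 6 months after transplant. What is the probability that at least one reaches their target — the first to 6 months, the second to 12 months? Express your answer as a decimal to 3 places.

p₁ = l(6)/l(3) = 8,490/11,569 = 0.733858; p₂ = l(12)/l(6) = 5,186/8,490 = 0.610836.
P(at least one) = 1 − (1−p₁)(1−p₂) = 1 − 0.266142 × 0.389164 = 0.896427.

0.896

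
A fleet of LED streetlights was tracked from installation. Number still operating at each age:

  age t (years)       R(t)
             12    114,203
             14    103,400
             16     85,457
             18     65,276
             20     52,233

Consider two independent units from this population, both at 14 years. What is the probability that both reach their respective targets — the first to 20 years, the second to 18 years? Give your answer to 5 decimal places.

p₁ = R(20)/R(14) = 52,233/103,400 = 0.505155; p₂ = R(18)/R(14) = 65,276/103,400 = 0.631296.
P(both) = p₁ × p₂ = 0.505155 × 0.631296 = 0.318902.

0.31890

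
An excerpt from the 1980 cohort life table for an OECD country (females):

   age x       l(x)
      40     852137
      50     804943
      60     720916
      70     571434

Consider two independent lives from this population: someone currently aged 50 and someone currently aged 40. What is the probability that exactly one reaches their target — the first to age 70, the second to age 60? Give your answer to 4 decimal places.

0.3547

p₁ = l(70)/l(50) = 571434/804943 = 0.709906; p₂ = l(60)/l(40) = 720916/852137 = 0.846010.
P(exactly one) = p₁(1−p₂) + (1−p₁)p₂ = 0.109318 + 0.245422 = 0.354741.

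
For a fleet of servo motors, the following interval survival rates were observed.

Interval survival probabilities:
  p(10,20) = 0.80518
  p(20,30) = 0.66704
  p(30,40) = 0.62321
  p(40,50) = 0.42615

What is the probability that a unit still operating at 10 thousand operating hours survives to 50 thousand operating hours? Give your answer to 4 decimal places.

Chaining the interval survival probabilities: 0.80518 × 0.66704 × 0.62321 × 0.42615.
= 0.142640.

0.1426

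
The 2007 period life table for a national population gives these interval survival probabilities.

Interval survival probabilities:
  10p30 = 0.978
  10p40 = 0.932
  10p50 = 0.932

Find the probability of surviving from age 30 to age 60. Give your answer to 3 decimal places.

30p30 = 0.978 × 0.932 × 0.932.
= 0.849514.

0.850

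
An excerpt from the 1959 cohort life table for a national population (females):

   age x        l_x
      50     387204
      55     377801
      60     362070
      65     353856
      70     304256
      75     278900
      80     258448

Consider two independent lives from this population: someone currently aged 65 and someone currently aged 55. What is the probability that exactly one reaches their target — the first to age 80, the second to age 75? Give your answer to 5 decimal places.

0.39024

p₁ = l_80/l_65 = 258448/353856 = 0.730376; p₂ = l_75/l_55 = 278900/377801 = 0.738219.
P(exactly one) = p₁(1−p₂) + (1−p₁)p₂ = 0.191199 + 0.199042 = 0.390240.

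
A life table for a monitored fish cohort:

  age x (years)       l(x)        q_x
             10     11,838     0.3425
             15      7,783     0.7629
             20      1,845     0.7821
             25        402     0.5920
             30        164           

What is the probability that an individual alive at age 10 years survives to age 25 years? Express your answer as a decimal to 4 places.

The conditional survival probability is l(25)/l(10) = 402/11,838 = 0.033958.

0.0340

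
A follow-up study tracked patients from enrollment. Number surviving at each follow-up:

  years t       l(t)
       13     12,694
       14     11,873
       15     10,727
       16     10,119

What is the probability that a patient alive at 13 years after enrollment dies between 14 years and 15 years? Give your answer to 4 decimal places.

0.0903

This is the probability of reaching 14 but not 15, conditional on being alive at 13: (l(14) − l(15)) / l(13).
= (11,873 − 10,727) / 12,694 = 1,146 / 12,694 = 0.090279.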